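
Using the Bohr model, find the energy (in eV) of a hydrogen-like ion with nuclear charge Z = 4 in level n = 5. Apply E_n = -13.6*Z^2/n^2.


E_n = -13.6 * Z^2 / n^2
= -13.6 * 4^2 / 5^2
= -13.6 * 16 / 25
= -8.704 eV

-8.704


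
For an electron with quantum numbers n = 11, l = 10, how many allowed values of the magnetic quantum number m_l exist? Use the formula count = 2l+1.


m_l ranges from -l to +l in integer steps
So m_l goes from -10 to +10
Count = 2l + 1 = 2*10 + 1
= 21

21


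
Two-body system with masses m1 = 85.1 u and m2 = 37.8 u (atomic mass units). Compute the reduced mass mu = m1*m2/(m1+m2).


mu = m1 * m2 / (m1 + m2)
= 85.1 * 37.8 / (85.1 + 37.8)
= 3216.78 / 122.9
= 26.174 u

26.174


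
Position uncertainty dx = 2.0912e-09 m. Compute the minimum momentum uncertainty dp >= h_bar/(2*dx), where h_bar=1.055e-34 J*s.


dp = h_bar / (2 * dx)
= 1.055e-34 / (2 * 2.0912e-09)
= 1.055e-34 / 4.1824e-09
= 2.5225e-26 kg*m/s

2.5225e-26


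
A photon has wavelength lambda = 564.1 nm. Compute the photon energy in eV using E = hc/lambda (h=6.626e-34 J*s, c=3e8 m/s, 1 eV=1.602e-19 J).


E = hc / lambda
= (6.626e-34)(3e8) / (564.1e-9)
= 1.9878e-25 / 5.6410e-07
= 3.5238e-19 J
Converting to eV: 3.5238e-19 / 1.602e-19
= 2.1997 eV

2.1997


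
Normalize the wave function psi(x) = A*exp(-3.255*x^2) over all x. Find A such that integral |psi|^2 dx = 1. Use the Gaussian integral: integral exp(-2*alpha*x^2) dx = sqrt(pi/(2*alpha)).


integral |psi|^2 dx = A^2 * sqrt(pi/(2*alpha)) = 1
A^2 = sqrt(2*alpha/pi)
= sqrt(2 * 3.255 / pi)
= 1.439513
A = sqrt(1.439513)
= 1.1998

1.1998


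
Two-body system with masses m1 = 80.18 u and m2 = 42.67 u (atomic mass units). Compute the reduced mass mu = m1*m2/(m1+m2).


mu = m1 * m2 / (m1 + m2)
= 80.18 * 42.67 / (80.18 + 42.67)
= 3421.2806 / 122.85
= 27.8493 u

27.8493


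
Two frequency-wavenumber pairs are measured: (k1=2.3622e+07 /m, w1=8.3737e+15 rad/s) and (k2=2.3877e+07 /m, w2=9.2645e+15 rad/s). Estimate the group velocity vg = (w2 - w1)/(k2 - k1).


vg = (w2 - w1) / (k2 - k1)
= (9.2645e+15 - 8.3737e+15) / (2.3877e+07 - 2.3622e+07)
= 8.9080e+14 / 2.5500e+05
= 3.4933e+09 m/s

3.4933e+09


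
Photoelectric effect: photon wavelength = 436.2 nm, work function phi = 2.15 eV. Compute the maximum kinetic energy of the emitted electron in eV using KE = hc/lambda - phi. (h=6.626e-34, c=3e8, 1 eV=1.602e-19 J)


E_photon = hc / lambda
= (6.626e-34)(3e8) / (436.2e-9)
= 4.5571e-19 J
= 2.8446 eV
KE = E_photon - phi
= 2.8446 - 2.15
= 0.6946 eV

0.6946


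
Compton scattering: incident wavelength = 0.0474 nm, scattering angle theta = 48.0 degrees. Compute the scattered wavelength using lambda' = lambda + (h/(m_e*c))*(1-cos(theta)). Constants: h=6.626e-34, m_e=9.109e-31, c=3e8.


Compton wavelength: h/(m_e*c) = 2.4247e-12 m
d_lambda = 2.4247e-12 * (1 - cos(48.0 deg))
= 2.4247e-12 * 0.330869
= 8.0226e-13 m = 0.000802 nm
lambda' = 0.0474 + 0.000802
= 0.048202 nm

0.048202


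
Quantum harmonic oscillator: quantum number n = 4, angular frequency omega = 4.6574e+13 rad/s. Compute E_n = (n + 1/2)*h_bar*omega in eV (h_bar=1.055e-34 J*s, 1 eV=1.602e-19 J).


E = (n + 1/2) * h_bar * omega
= (4 + 0.5) * 1.055e-34 * 4.6574e+13
= 4.5 * 4.9136e-21
= 2.2111e-20 J
= 0.138 eV

0.138


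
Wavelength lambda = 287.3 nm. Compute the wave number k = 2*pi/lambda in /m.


k = 2 * pi / lambda
= 6.2832 / (287.3e-9)
= 6.2832 / 2.8730e-07
= 2.1870e+07 /m

2.1870e+07


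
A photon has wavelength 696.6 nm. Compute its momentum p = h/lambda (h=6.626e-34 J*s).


p = h / lambda
= 6.626e-34 / (696.6e-9)
= 6.626e-34 / 6.9660e-07
= 9.5119e-28 kg*m/s

9.5119e-28


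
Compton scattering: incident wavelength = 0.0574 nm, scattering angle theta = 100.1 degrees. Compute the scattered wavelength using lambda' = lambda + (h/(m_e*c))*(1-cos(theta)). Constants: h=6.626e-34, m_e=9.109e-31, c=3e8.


Compton wavelength: h/(m_e*c) = 2.4247e-12 m
d_lambda = 2.4247e-12 * (1 - cos(100.1 deg))
= 2.4247e-12 * 1.175367
= 2.8499e-12 m = 0.00285 nm
lambda' = 0.0574 + 0.00285
= 0.06025 nm

0.06025


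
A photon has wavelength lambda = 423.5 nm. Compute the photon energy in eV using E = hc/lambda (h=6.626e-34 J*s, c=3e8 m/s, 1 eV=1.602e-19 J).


E = hc / lambda
= (6.626e-34)(3e8) / (423.5e-9)
= 1.9878e-25 / 4.2350e-07
= 4.6937e-19 J
Converting to eV: 4.6937e-19 / 1.602e-19
= 2.9299 eV

2.9299


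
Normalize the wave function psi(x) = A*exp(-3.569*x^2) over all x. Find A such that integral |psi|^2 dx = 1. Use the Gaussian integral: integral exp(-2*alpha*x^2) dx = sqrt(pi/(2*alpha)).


integral |psi|^2 dx = A^2 * sqrt(pi/(2*alpha)) = 1
A^2 = sqrt(2*alpha/pi)
= sqrt(2 * 3.569 / pi)
= 1.507347
A = sqrt(1.507347)
= 1.2277

1.2277


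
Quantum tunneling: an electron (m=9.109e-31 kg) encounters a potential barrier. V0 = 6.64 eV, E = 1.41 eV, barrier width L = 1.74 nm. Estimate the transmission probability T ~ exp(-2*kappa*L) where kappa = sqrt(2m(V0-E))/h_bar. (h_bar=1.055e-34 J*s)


V0 - E = 5.23 eV = 8.3785e-19 J
kappa = sqrt(2 * m * (V0-E)) / h_bar
= sqrt(2 * 9.109e-31 * 8.3785e-19) / 1.055e-34
= 1.1711e+10 /m
2*kappa*L = 2 * 1.1711e+10 * 1.74e-9
= 40.753
T = exp(-40.753) = 2.000835e-18

2.000835e-18


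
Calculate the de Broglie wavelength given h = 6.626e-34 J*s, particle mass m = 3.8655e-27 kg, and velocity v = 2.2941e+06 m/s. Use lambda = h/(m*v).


lambda = h / (m * v)
= 6.626e-34 / (3.8655e-27 * 2.2941e+06)
= 6.626e-34 / 8.8678e-21
= 7.4719e-14 m

7.4719e-14


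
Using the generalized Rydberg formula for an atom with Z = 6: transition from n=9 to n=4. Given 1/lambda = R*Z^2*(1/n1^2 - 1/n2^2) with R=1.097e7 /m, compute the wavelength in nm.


1/lambda = R * Z^2 * (1/n1^2 - 1/n2^2)
= 1.097e7 * 6^2 * (1/4^2 - 1/9^2)
= 1.097e7 * 36 * (0.0625 - 0.012346)
= 1.9807e+07 /m
lambda = 1 / 1.9807e+07
= 50.4873 nm

50.4873


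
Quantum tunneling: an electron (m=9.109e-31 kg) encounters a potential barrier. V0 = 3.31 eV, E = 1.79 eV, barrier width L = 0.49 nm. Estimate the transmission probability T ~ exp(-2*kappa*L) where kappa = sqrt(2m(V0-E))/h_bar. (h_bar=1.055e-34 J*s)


V0 - E = 1.52 eV = 2.4350e-19 J
kappa = sqrt(2 * m * (V0-E)) / h_bar
= sqrt(2 * 9.109e-31 * 2.4350e-19) / 1.055e-34
= 6.3132e+09 /m
2*kappa*L = 2 * 6.3132e+09 * 0.49e-9
= 6.187
T = exp(-6.187) = 2.056076e-03

2.056076e-03


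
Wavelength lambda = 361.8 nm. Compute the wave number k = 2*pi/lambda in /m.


k = 2 * pi / lambda
= 6.2832 / (361.8e-9)
= 6.2832 / 3.6180e-07
= 1.7366e+07 /m

1.7366e+07


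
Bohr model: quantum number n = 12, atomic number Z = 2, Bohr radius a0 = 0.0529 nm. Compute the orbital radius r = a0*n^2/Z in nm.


r = a0 * n^2 / Z
= 0.0529 * 12^2 / 2
= 0.0529 * 144 / 2
= 3.8088 nm

3.8088


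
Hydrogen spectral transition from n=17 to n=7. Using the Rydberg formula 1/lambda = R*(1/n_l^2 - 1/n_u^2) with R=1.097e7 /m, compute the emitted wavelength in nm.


1/lambda = R * (1/n_l^2 - 1/n_u^2)
= 1.097e7 * (1/7^2 - 1/17^2)
= 1.097e7 * (0.020408 - 0.00346)
= 1.097e7 * 0.016948
= 1.8592e+05 /m
lambda = 1 / 1.8592e+05 = 5378.6843 nm

5378.6843


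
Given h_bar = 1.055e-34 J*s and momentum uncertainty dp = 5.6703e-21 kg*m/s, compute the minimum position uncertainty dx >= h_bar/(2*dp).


dx = h_bar / (2 * dp)
= 1.055e-34 / (2 * 5.6703e-21)
= 1.055e-34 / 1.1341e-20
= 9.3029e-15 m

9.3029e-15


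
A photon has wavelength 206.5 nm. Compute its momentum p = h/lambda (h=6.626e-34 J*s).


p = h / lambda
= 6.626e-34 / (206.5e-9)
= 6.626e-34 / 2.0650e-07
= 3.2087e-27 kg*m/s

3.2087e-27


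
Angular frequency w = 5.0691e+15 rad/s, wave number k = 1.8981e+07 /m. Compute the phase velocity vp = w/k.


vp = w / k
= 5.0691e+15 / 1.8981e+07
= 2.6706e+08 m/s

2.6706e+08


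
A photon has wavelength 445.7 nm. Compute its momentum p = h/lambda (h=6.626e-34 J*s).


p = h / lambda
= 6.626e-34 / (445.7e-9)
= 6.626e-34 / 4.4570e-07
= 1.4867e-27 kg*m/s

1.4867e-27


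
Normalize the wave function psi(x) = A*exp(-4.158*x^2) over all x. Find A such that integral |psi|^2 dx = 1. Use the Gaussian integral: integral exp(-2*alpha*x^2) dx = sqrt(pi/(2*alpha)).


integral |psi|^2 dx = A^2 * sqrt(pi/(2*alpha)) = 1
A^2 = sqrt(2*alpha/pi)
= sqrt(2 * 4.158 / pi)
= 1.62698
A = sqrt(1.62698)
= 1.2755

1.2755


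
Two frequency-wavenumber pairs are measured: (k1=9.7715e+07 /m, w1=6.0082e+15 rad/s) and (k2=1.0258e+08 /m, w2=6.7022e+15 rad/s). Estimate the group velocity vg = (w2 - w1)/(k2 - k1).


vg = (w2 - w1) / (k2 - k1)
= (6.7022e+15 - 6.0082e+15) / (1.0258e+08 - 9.7715e+07)
= 6.9400e+14 / 4.8650e+06
= 1.4265e+08 m/s

1.4265e+08


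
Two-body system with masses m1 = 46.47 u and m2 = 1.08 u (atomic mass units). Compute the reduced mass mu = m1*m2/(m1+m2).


mu = m1 * m2 / (m1 + m2)
= 46.47 * 1.08 / (46.47 + 1.08)
= 50.1876 / 47.55
= 1.0555 u

1.0555


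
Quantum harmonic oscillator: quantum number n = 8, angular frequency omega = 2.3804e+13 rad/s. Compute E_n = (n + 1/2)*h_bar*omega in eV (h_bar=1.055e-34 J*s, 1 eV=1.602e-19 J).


E = (n + 1/2) * h_bar * omega
= (8 + 0.5) * 1.055e-34 * 2.3804e+13
= 8.5 * 2.5113e-21
= 2.1346e-20 J
= 0.1332 eV

0.1332


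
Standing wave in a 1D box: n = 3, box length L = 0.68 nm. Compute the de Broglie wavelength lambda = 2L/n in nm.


lambda = 2L / n
= 2 * 0.68 / 3
= 1.36 / 3
= 0.4533 nm

0.4533


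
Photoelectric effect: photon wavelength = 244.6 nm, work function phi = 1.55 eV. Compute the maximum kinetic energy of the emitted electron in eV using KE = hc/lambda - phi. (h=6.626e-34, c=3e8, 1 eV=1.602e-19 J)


E_photon = hc / lambda
= (6.626e-34)(3e8) / (244.6e-9)
= 8.1267e-19 J
= 5.0729 eV
KE = E_photon - phi
= 5.0729 - 1.55
= 3.5229 eV

3.5229


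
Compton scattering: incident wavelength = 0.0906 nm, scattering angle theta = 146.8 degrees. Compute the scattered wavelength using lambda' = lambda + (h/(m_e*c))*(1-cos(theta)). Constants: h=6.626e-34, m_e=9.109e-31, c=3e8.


Compton wavelength: h/(m_e*c) = 2.4247e-12 m
d_lambda = 2.4247e-12 * (1 - cos(146.8 deg))
= 2.4247e-12 * 1.836764
= 4.4536e-12 m = 0.004454 nm
lambda' = 0.0906 + 0.004454
= 0.095054 nm

0.095054


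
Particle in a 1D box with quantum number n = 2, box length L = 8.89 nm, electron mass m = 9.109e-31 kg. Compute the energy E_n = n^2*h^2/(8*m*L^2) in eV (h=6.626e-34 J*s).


E = n^2 * h^2 / (8 * m * L^2)
= 2^2 * (6.626e-34)^2 / (8 * 9.109e-31 * (8.89e-9)^2)
= 4 * 4.3904e-67 / (8 * 9.109e-31 * 7.9032e-17)
= 3.0493e-21 J
= 0.019 eV

0.019


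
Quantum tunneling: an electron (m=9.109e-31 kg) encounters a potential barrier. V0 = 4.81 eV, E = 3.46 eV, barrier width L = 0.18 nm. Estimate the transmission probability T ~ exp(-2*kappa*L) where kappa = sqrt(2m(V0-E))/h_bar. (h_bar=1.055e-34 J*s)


V0 - E = 1.35 eV = 2.1627e-19 J
kappa = sqrt(2 * m * (V0-E)) / h_bar
= sqrt(2 * 9.109e-31 * 2.1627e-19) / 1.055e-34
= 5.9497e+09 /m
2*kappa*L = 2 * 5.9497e+09 * 0.18e-9
= 2.1419
T = exp(-2.1419) = 1.174319e-01

1.174319e-01


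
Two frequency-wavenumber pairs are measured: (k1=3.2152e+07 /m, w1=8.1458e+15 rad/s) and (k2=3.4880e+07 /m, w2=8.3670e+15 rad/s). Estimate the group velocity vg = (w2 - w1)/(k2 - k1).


vg = (w2 - w1) / (k2 - k1)
= (8.3670e+15 - 8.1458e+15) / (3.4880e+07 - 3.2152e+07)
= 2.2120e+14 / 2.7280e+06
= 8.1085e+07 m/s

8.1085e+07


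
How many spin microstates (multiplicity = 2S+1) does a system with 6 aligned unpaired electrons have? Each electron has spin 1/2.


Total spin S = N * (1/2) = 6 * 0.5 = 3.0
Spin multiplicity = 2S + 1
= 2 * 3.0 + 1
= 7

7


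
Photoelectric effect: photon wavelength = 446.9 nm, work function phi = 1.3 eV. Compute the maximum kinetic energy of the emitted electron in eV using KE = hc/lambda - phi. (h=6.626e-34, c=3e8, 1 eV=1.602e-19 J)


E_photon = hc / lambda
= (6.626e-34)(3e8) / (446.9e-9)
= 4.4480e-19 J
= 2.7765 eV
KE = E_photon - phi
= 2.7765 - 1.3
= 1.4765 eV

1.4765


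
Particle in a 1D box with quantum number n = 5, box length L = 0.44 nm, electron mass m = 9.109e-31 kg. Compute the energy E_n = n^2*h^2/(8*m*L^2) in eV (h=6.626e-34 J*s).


E = n^2 * h^2 / (8 * m * L^2)
= 5^2 * (6.626e-34)^2 / (8 * 9.109e-31 * (0.44e-9)^2)
= 25 * 4.3904e-67 / (8 * 9.109e-31 * 1.9360e-19)
= 7.7800e-18 J
= 48.564 eV

48.564


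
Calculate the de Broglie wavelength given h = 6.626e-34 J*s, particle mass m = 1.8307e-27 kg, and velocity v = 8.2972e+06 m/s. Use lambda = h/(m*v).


lambda = h / (m * v)
= 6.626e-34 / (1.8307e-27 * 8.2972e+06)
= 6.626e-34 / 1.5190e-20
= 4.3622e-14 m

4.3622e-14


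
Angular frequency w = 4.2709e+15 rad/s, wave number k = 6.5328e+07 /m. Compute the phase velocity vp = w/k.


vp = w / k
= 4.2709e+15 / 6.5328e+07
= 6.5376e+07 m/s

6.5376e+07


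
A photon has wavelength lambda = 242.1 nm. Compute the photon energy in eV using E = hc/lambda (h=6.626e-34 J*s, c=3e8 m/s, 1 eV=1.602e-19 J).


E = hc / lambda
= (6.626e-34)(3e8) / (242.1e-9)
= 1.9878e-25 / 2.4210e-07
= 8.2107e-19 J
Converting to eV: 8.2107e-19 / 1.602e-19
= 5.1253 eV

5.1253


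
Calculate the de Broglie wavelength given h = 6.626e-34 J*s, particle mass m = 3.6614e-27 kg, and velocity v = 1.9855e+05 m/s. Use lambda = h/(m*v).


lambda = h / (m * v)
= 6.626e-34 / (3.6614e-27 * 1.9855e+05)
= 6.626e-34 / 7.2697e-22
= 9.1145e-13 m

9.1145e-13


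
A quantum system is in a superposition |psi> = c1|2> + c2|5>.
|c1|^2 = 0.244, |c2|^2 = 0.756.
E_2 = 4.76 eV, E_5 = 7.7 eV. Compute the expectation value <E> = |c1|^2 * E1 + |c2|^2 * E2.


<E> = |c1|^2 * E1 + |c2|^2 * E2
= 0.244 * 4.76 + 0.756 * 7.7
= 1.1614 + 5.8212
= 6.9826 eV

6.9826


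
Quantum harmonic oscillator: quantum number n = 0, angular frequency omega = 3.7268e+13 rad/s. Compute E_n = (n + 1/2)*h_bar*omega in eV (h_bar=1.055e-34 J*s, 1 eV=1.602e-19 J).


E = (n + 1/2) * h_bar * omega
= (0 + 0.5) * 1.055e-34 * 3.7268e+13
= 0.5 * 3.9318e-21
= 1.9659e-21 J
= 0.0123 eV

0.0123


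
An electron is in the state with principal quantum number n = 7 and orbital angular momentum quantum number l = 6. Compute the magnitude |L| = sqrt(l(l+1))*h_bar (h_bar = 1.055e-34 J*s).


L = sqrt(l*(l+1)) * h_bar
= sqrt(6 * 7) * 1.055e-34
= sqrt(42) * 1.055e-34
= 6.4807 * 1.055e-34
= 6.8372e-34 J*s

6.8372e-34


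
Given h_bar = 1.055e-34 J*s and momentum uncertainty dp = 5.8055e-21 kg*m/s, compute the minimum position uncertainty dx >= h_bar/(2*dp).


dx = h_bar / (2 * dp)
= 1.055e-34 / (2 * 5.8055e-21)
= 1.055e-34 / 1.1611e-20
= 9.0862e-15 m

9.0862e-15


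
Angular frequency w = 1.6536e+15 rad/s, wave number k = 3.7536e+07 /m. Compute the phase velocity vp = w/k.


vp = w / k
= 1.6536e+15 / 3.7536e+07
= 4.4054e+07 m/s

4.4054e+07


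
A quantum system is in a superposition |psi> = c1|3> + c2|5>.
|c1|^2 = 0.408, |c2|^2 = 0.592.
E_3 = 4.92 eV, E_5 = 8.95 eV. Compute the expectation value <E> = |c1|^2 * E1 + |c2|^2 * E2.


<E> = |c1|^2 * E1 + |c2|^2 * E2
= 0.408 * 4.92 + 0.592 * 8.95
= 2.0074 + 5.2984
= 7.3058 eV

7.3058


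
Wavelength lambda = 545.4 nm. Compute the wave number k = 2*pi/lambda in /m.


k = 2 * pi / lambda
= 6.2832 / (545.4e-9)
= 6.2832 / 5.4540e-07
= 1.1520e+07 /m

1.1520e+07


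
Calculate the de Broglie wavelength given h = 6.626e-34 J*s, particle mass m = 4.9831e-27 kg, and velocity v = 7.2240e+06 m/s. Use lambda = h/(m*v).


lambda = h / (m * v)
= 6.626e-34 / (4.9831e-27 * 7.2240e+06)
= 6.626e-34 / 3.5998e-20
= 1.8407e-14 m

1.8407e-14


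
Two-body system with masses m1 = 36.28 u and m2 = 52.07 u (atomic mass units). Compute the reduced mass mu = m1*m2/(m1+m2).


mu = m1 * m2 / (m1 + m2)
= 36.28 * 52.07 / (36.28 + 52.07)
= 1889.0996 / 88.35
= 21.382 u

21.382


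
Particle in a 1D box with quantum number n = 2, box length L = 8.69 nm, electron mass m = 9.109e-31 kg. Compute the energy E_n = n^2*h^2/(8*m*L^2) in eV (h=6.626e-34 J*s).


E = n^2 * h^2 / (8 * m * L^2)
= 2^2 * (6.626e-34)^2 / (8 * 9.109e-31 * (8.69e-9)^2)
= 4 * 4.3904e-67 / (8 * 9.109e-31 * 7.5516e-17)
= 3.1913e-21 J
= 0.0199 eV

0.0199


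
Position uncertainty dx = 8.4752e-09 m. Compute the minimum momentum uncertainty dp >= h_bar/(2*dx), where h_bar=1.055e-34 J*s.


dp = h_bar / (2 * dx)
= 1.055e-34 / (2 * 8.4752e-09)
= 1.055e-34 / 1.6950e-08
= 6.2240e-27 kg*m/s

6.2240e-27


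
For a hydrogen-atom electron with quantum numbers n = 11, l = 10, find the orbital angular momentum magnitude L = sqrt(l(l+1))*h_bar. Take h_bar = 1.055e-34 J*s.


L = sqrt(l*(l+1)) * h_bar
= sqrt(10 * 11) * 1.055e-34
= sqrt(110) * 1.055e-34
= 10.4881 * 1.055e-34
= 1.1065e-33 J*s

1.1065e-33


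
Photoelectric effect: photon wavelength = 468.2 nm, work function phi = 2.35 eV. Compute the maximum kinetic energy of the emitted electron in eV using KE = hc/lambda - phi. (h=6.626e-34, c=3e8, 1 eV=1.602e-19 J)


E_photon = hc / lambda
= (6.626e-34)(3e8) / (468.2e-9)
= 4.2456e-19 J
= 2.6502 eV
KE = E_photon - phi
= 2.6502 - 2.35
= 0.3002 eV

0.3002


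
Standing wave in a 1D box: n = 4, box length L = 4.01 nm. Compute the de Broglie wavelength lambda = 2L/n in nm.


lambda = 2L / n
= 2 * 4.01 / 4
= 8.02 / 4
= 2.005 nm

2.005


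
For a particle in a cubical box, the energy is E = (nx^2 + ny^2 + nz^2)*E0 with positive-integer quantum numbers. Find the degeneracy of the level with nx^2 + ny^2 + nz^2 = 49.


Enumerate all (nx, ny, nz) with nx^2 + ny^2 + nz^2 = 49:
(2,3,6)
(2,6,3)
(3,2,6)
(3,6,2)
(6,2,3)
(6,3,2)
Total degeneracy = 6

6


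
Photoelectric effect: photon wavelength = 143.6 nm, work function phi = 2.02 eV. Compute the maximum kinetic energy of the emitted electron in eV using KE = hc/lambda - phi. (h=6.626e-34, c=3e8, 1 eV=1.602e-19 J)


E_photon = hc / lambda
= (6.626e-34)(3e8) / (143.6e-9)
= 1.3843e-18 J
= 8.6408 eV
KE = E_photon - phi
= 8.6408 - 2.02
= 6.6208 eV

6.6208


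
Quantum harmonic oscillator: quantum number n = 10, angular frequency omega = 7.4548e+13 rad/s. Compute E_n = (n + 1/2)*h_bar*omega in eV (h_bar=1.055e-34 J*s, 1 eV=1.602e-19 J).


E = (n + 1/2) * h_bar * omega
= (10 + 0.5) * 1.055e-34 * 7.4548e+13
= 10.5 * 7.8648e-21
= 8.2581e-20 J
= 0.5155 eV

0.5155


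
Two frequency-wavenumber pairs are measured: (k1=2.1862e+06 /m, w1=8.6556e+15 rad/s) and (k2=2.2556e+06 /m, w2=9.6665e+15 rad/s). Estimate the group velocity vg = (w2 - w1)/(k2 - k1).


vg = (w2 - w1) / (k2 - k1)
= (9.6665e+15 - 8.6556e+15) / (2.2556e+06 - 2.1862e+06)
= 1.0109e+15 / 6.9400e+04
= 1.4566e+10 m/s

1.4566e+10


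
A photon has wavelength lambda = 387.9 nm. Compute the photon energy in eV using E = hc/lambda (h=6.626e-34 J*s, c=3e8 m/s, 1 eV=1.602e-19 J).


E = hc / lambda
= (6.626e-34)(3e8) / (387.9e-9)
= 1.9878e-25 / 3.8790e-07
= 5.1245e-19 J
Converting to eV: 5.1245e-19 / 1.602e-19
= 3.1988 eV

3.1988


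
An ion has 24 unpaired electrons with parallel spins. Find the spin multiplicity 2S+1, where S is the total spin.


Total spin S = N * (1/2) = 24 * 0.5 = 12.0
Spin multiplicity = 2S + 1
= 2 * 12.0 + 1
= 25

25


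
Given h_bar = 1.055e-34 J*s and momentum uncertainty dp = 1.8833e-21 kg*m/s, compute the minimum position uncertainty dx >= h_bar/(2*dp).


dx = h_bar / (2 * dp)
= 1.055e-34 / (2 * 1.8833e-21)
= 1.055e-34 / 3.7666e-21
= 2.8009e-14 m

2.8009e-14


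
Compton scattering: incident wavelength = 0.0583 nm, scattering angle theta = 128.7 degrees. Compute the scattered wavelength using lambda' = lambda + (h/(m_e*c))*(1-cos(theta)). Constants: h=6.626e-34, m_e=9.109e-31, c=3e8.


Compton wavelength: h/(m_e*c) = 2.4247e-12 m
d_lambda = 2.4247e-12 * (1 - cos(128.7 deg))
= 2.4247e-12 * 1.625243
= 3.9407e-12 m = 0.003941 nm
lambda' = 0.0583 + 0.003941
= 0.062241 nm

0.062241


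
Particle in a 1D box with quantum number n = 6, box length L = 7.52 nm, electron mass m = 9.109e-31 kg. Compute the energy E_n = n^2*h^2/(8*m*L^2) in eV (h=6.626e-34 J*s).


E = n^2 * h^2 / (8 * m * L^2)
= 6^2 * (6.626e-34)^2 / (8 * 9.109e-31 * (7.52e-9)^2)
= 36 * 4.3904e-67 / (8 * 9.109e-31 * 5.6550e-17)
= 3.8354e-20 J
= 0.2394 eV

0.2394


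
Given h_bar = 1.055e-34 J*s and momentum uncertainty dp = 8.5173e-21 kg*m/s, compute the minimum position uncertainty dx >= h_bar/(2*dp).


dx = h_bar / (2 * dp)
= 1.055e-34 / (2 * 8.5173e-21)
= 1.055e-34 / 1.7035e-20
= 6.1933e-15 m

6.1933e-15


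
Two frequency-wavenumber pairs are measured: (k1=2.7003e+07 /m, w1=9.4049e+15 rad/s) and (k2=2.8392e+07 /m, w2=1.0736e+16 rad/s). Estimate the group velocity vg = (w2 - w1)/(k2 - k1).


vg = (w2 - w1) / (k2 - k1)
= (1.0736e+16 - 9.4049e+15) / (2.8392e+07 - 2.7003e+07)
= 1.3311e+15 / 1.3890e+06
= 9.5832e+08 m/s

9.5832e+08


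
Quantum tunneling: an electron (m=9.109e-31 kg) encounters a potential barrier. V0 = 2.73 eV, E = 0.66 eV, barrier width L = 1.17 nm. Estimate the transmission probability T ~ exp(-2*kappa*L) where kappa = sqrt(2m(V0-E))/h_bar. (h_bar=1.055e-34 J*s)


V0 - E = 2.07 eV = 3.3161e-19 J
kappa = sqrt(2 * m * (V0-E)) / h_bar
= sqrt(2 * 9.109e-31 * 3.3161e-19) / 1.055e-34
= 7.3674e+09 /m
2*kappa*L = 2 * 7.3674e+09 * 1.17e-9
= 17.2397
T = exp(-17.2397) = 3.257507e-08

3.257507e-08


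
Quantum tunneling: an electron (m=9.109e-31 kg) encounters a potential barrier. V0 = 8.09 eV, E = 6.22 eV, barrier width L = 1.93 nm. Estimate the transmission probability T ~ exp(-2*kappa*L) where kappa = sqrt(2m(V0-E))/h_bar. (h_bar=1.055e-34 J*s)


V0 - E = 1.87 eV = 2.9957e-19 J
kappa = sqrt(2 * m * (V0-E)) / h_bar
= sqrt(2 * 9.109e-31 * 2.9957e-19) / 1.055e-34
= 7.0024e+09 /m
2*kappa*L = 2 * 7.0024e+09 * 1.93e-9
= 27.0295
T = exp(-27.0295) = 1.824979e-12

1.824979e-12


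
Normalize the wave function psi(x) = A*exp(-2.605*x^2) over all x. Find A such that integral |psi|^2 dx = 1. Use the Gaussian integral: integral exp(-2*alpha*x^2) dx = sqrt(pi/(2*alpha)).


integral |psi|^2 dx = A^2 * sqrt(pi/(2*alpha)) = 1
A^2 = sqrt(2*alpha/pi)
= sqrt(2 * 2.605 / pi)
= 1.287787
A = sqrt(1.287787)
= 1.1348

1.1348


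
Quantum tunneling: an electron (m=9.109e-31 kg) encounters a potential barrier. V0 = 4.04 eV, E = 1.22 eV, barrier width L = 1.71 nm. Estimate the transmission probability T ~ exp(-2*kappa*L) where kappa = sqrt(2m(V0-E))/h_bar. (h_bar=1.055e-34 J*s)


V0 - E = 2.82 eV = 4.5176e-19 J
kappa = sqrt(2 * m * (V0-E)) / h_bar
= sqrt(2 * 9.109e-31 * 4.5176e-19) / 1.055e-34
= 8.5991e+09 /m
2*kappa*L = 2 * 8.5991e+09 * 1.71e-9
= 29.409
T = exp(-29.409) = 1.689845e-13

1.689845e-13


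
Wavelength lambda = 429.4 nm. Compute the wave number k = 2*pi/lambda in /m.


k = 2 * pi / lambda
= 6.2832 / (429.4e-9)
= 6.2832 / 4.2940e-07
= 1.4632e+07 /m

1.4632e+07


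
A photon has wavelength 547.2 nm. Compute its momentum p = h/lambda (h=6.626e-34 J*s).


p = h / lambda
= 6.626e-34 / (547.2e-9)
= 6.626e-34 / 5.4720e-07
= 1.2109e-27 kg*m/s

1.2109e-27


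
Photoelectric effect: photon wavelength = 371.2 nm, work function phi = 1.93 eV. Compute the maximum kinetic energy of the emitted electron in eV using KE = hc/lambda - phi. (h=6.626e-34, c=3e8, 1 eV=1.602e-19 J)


E_photon = hc / lambda
= (6.626e-34)(3e8) / (371.2e-9)
= 5.3551e-19 J
= 3.3427 eV
KE = E_photon - phi
= 3.3427 - 1.93
= 1.4127 eV

1.4127


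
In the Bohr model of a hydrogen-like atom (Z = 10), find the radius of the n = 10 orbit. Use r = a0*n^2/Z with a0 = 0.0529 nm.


r = a0 * n^2 / Z
= 0.0529 * 10^2 / 10
= 0.0529 * 100 / 10
= 0.529 nm

0.529


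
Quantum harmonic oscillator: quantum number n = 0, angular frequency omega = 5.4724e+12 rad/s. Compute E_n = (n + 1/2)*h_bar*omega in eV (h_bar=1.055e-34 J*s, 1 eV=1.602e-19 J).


E = (n + 1/2) * h_bar * omega
= (0 + 0.5) * 1.055e-34 * 5.4724e+12
= 0.5 * 5.7734e-22
= 2.8867e-22 J
= 0.0018 eV

0.0018


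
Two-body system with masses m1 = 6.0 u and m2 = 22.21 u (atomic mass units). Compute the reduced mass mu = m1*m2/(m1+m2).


mu = m1 * m2 / (m1 + m2)
= 6.0 * 22.21 / (6.0 + 22.21)
= 133.26 / 28.21
= 4.7239 u

4.7239


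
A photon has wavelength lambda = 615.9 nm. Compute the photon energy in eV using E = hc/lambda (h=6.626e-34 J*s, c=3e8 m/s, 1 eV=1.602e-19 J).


E = hc / lambda
= (6.626e-34)(3e8) / (615.9e-9)
= 1.9878e-25 / 6.1590e-07
= 3.2275e-19 J
Converting to eV: 3.2275e-19 / 1.602e-19
= 2.0147 eV

2.0147


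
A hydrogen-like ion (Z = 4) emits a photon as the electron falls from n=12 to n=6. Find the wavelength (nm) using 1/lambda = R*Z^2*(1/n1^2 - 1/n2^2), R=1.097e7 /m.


1/lambda = R * Z^2 * (1/n1^2 - 1/n2^2)
= 1.097e7 * 4^2 * (1/6^2 - 1/12^2)
= 1.097e7 * 16 * (0.027778 - 0.006944)
= 3.6567e+06 /m
lambda = 1 / 3.6567e+06
= 273.4731 nm

273.4731


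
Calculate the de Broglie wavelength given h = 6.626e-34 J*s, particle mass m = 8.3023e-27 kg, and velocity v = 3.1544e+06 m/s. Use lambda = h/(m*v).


lambda = h / (m * v)
= 6.626e-34 / (8.3023e-27 * 3.1544e+06)
= 6.626e-34 / 2.6189e-20
= 2.5301e-14 m

2.5301e-14


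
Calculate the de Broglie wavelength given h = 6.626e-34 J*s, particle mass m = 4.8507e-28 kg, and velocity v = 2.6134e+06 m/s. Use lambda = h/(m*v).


lambda = h / (m * v)
= 6.626e-34 / (4.8507e-28 * 2.6134e+06)
= 6.626e-34 / 1.2677e-21
= 5.2269e-13 m

5.2269e-13


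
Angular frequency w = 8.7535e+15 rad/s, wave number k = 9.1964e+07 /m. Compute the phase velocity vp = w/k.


vp = w / k
= 8.7535e+15 / 9.1964e+07
= 9.5184e+07 m/s

9.5184e+07


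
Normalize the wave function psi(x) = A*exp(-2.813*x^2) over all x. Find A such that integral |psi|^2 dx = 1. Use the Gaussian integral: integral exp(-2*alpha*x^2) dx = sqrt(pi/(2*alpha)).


integral |psi|^2 dx = A^2 * sqrt(pi/(2*alpha)) = 1
A^2 = sqrt(2*alpha/pi)
= sqrt(2 * 2.813 / pi)
= 1.338212
A = sqrt(1.338212)
= 1.1568

1.1568


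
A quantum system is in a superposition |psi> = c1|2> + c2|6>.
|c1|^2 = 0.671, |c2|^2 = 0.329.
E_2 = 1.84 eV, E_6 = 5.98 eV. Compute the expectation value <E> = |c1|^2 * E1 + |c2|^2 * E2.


<E> = |c1|^2 * E1 + |c2|^2 * E2
= 0.671 * 1.84 + 0.329 * 5.98
= 1.2346 + 1.9674
= 3.2021 eV

3.2021


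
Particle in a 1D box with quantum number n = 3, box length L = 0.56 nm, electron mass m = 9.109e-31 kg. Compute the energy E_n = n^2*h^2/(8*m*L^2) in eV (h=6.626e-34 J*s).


E = n^2 * h^2 / (8 * m * L^2)
= 3^2 * (6.626e-34)^2 / (8 * 9.109e-31 * (0.56e-9)^2)
= 9 * 4.3904e-67 / (8 * 9.109e-31 * 3.1360e-19)
= 1.7291e-18 J
= 10.7931 eV

10.7931


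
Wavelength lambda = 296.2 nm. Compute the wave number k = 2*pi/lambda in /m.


k = 2 * pi / lambda
= 6.2832 / (296.2e-9)
= 6.2832 / 2.9620e-07
= 2.1213e+07 /m

2.1213e+07


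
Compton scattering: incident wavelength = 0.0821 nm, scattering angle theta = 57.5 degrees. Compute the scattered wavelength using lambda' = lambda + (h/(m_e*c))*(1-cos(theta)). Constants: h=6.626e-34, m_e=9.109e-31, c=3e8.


Compton wavelength: h/(m_e*c) = 2.4247e-12 m
d_lambda = 2.4247e-12 * (1 - cos(57.5 deg))
= 2.4247e-12 * 0.4627
= 1.1219e-12 m = 0.001122 nm
lambda' = 0.0821 + 0.001122
= 0.083222 nm

0.083222


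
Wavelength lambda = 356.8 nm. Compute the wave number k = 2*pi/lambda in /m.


k = 2 * pi / lambda
= 6.2832 / (356.8e-9)
= 6.2832 / 3.5680e-07
= 1.7610e+07 /m

1.7610e+07


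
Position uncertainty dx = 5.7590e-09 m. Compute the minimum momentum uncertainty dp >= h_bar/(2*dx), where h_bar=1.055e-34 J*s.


dp = h_bar / (2 * dx)
= 1.055e-34 / (2 * 5.7590e-09)
= 1.055e-34 / 1.1518e-08
= 9.1596e-27 kg*m/s

9.1596e-27


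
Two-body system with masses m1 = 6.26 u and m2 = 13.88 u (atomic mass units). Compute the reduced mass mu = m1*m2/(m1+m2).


mu = m1 * m2 / (m1 + m2)
= 6.26 * 13.88 / (6.26 + 13.88)
= 86.8888 / 20.14
= 4.3142 u

4.3142


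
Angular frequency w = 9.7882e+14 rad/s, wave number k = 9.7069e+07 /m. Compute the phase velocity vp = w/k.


vp = w / k
= 9.7882e+14 / 9.7069e+07
= 1.0084e+07 m/s

1.0084e+07


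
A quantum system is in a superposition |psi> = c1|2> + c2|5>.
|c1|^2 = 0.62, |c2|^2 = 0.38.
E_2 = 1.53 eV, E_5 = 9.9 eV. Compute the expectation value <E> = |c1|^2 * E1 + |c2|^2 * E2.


<E> = |c1|^2 * E1 + |c2|^2 * E2
= 0.62 * 1.53 + 0.38 * 9.9
= 0.9486 + 3.762
= 4.7106 eV

4.7106


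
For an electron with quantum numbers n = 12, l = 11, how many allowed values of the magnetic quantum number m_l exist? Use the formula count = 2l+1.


m_l ranges from -l to +l in integer steps
So m_l goes from -11 to +11
Count = 2l + 1 = 2*11 + 1
= 23

23


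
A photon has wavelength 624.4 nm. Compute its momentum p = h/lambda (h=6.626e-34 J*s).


p = h / lambda
= 6.626e-34 / (624.4e-9)
= 6.626e-34 / 6.2440e-07
= 1.0612e-27 kg*m/s

1.0612e-27


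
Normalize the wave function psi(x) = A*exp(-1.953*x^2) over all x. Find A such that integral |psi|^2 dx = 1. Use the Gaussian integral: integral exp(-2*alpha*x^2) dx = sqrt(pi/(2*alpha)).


integral |psi|^2 dx = A^2 * sqrt(pi/(2*alpha)) = 1
A^2 = sqrt(2*alpha/pi)
= sqrt(2 * 1.953 / pi)
= 1.115042
A = sqrt(1.115042)
= 1.056

1.056


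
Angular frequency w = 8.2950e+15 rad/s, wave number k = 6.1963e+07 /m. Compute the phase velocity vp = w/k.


vp = w / k
= 8.2950e+15 / 6.1963e+07
= 1.3387e+08 m/s

1.3387e+08


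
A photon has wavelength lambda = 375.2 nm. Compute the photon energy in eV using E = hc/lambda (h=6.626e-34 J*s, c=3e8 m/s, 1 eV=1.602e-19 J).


E = hc / lambda
= (6.626e-34)(3e8) / (375.2e-9)
= 1.9878e-25 / 3.7520e-07
= 5.2980e-19 J
Converting to eV: 5.2980e-19 / 1.602e-19
= 3.3071 eV

3.3071


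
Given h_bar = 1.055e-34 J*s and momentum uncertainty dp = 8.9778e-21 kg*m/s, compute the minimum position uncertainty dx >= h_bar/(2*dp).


dx = h_bar / (2 * dp)
= 1.055e-34 / (2 * 8.9778e-21)
= 1.055e-34 / 1.7956e-20
= 5.8756e-15 m

5.8756e-15


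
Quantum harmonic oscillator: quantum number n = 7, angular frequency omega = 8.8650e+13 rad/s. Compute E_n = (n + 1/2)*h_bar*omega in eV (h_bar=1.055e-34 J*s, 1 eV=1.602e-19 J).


E = (n + 1/2) * h_bar * omega
= (7 + 0.5) * 1.055e-34 * 8.8650e+13
= 7.5 * 9.3526e-21
= 7.0144e-20 J
= 0.4379 eV

0.4379


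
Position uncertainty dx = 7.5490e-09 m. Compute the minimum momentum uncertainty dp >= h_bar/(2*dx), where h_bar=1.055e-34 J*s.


dp = h_bar / (2 * dx)
= 1.055e-34 / (2 * 7.5490e-09)
= 1.055e-34 / 1.5098e-08
= 6.9877e-27 kg*m/s

6.9877e-27


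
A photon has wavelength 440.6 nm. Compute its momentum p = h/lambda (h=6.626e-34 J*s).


p = h / lambda
= 6.626e-34 / (440.6e-9)
= 6.626e-34 / 4.4060e-07
= 1.5039e-27 kg*m/s

1.5039e-27


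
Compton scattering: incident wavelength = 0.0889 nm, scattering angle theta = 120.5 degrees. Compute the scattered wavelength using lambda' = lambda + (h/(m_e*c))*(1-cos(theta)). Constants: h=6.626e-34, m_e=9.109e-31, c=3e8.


Compton wavelength: h/(m_e*c) = 2.4247e-12 m
d_lambda = 2.4247e-12 * (1 - cos(120.5 deg))
= 2.4247e-12 * 1.507538
= 3.6553e-12 m = 0.003655 nm
lambda' = 0.0889 + 0.003655
= 0.092555 nm

0.092555


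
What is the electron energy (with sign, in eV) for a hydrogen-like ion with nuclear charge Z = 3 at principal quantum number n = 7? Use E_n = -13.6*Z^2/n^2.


E_n = -13.6 * Z^2 / n^2
= -13.6 * 3^2 / 7^2
= -13.6 * 9 / 49
= -2.498 eV

-2.498


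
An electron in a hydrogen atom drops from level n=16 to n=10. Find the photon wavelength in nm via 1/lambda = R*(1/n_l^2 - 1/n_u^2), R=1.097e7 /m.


1/lambda = R * (1/n_l^2 - 1/n_u^2)
= 1.097e7 * (1/10^2 - 1/16^2)
= 1.097e7 * (0.01 - 0.003906)
= 1.097e7 * 0.006094
= 6.6848e+04 /m
lambda = 1 / 6.6848e+04 = 14959.2128 nm

14959.2128


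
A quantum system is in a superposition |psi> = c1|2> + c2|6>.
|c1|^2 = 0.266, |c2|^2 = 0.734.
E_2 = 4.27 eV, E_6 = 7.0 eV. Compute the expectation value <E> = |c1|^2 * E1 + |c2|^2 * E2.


<E> = |c1|^2 * E1 + |c2|^2 * E2
= 0.266 * 4.27 + 0.734 * 7.0
= 1.1358 + 5.138
= 6.2738 eV

6.2738


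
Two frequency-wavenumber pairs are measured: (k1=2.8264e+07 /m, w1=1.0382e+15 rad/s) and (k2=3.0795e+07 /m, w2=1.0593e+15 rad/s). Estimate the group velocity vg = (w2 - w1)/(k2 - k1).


vg = (w2 - w1) / (k2 - k1)
= (1.0593e+15 - 1.0382e+15) / (3.0795e+07 - 2.8264e+07)
= 2.1100e+13 / 2.5310e+06
= 8.3366e+06 m/s

8.3366e+06


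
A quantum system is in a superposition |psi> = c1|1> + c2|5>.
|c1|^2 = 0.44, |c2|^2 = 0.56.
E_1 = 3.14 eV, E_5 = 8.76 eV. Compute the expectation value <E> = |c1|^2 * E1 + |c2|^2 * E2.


<E> = |c1|^2 * E1 + |c2|^2 * E2
= 0.44 * 3.14 + 0.56 * 8.76
= 1.3816 + 4.9056
= 6.2872 eV

6.2872


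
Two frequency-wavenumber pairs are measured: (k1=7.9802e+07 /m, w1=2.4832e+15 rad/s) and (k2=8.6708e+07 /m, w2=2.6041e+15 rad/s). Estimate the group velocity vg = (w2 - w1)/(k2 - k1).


vg = (w2 - w1) / (k2 - k1)
= (2.6041e+15 - 2.4832e+15) / (8.6708e+07 - 7.9802e+07)
= 1.2090e+14 / 6.9060e+06
= 1.7507e+07 m/s

1.7507e+07


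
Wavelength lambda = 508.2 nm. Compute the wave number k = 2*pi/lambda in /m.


k = 2 * pi / lambda
= 6.2832 / (508.2e-9)
= 6.2832 / 5.0820e-07
= 1.2364e+07 /m

1.2364e+07


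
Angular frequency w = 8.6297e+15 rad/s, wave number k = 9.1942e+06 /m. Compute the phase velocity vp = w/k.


vp = w / k
= 8.6297e+15 / 9.1942e+06
= 9.3860e+08 m/s

9.3860e+08


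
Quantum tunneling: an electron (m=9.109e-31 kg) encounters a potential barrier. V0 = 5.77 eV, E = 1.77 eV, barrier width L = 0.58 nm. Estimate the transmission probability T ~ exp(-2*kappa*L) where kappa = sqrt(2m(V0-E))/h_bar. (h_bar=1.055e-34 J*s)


V0 - E = 4.0 eV = 6.4080e-19 J
kappa = sqrt(2 * m * (V0-E)) / h_bar
= sqrt(2 * 9.109e-31 * 6.4080e-19) / 1.055e-34
= 1.0241e+10 /m
2*kappa*L = 2 * 1.0241e+10 * 0.58e-9
= 11.88
T = exp(-11.88) = 6.927449e-06

6.927449e-06


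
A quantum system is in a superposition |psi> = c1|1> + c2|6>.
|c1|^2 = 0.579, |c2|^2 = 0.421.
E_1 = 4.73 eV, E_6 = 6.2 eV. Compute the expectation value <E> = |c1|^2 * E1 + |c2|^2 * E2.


<E> = |c1|^2 * E1 + |c2|^2 * E2
= 0.579 * 4.73 + 0.421 * 6.2
= 2.7387 + 2.6102
= 5.3489 eV

5.3489


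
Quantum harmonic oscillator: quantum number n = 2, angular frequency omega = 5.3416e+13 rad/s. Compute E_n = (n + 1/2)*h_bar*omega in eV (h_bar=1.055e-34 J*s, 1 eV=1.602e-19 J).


E = (n + 1/2) * h_bar * omega
= (2 + 0.5) * 1.055e-34 * 5.3416e+13
= 2.5 * 5.6354e-21
= 1.4088e-20 J
= 0.0879 eV

0.0879


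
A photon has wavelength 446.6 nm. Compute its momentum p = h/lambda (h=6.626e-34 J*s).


p = h / lambda
= 6.626e-34 / (446.6e-9)
= 6.626e-34 / 4.4660e-07
= 1.4837e-27 kg*m/s

1.4837e-27


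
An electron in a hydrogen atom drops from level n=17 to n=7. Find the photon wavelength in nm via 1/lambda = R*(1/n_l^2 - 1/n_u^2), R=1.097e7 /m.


1/lambda = R * (1/n_l^2 - 1/n_u^2)
= 1.097e7 * (1/7^2 - 1/17^2)
= 1.097e7 * (0.020408 - 0.00346)
= 1.097e7 * 0.016948
= 1.8592e+05 /m
lambda = 1 / 1.8592e+05 = 5378.6843 nm

5378.6843


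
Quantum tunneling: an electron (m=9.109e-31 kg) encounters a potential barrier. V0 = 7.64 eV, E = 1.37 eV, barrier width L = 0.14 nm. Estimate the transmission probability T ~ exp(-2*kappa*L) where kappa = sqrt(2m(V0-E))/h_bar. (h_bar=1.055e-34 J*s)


V0 - E = 6.27 eV = 1.0045e-18 J
kappa = sqrt(2 * m * (V0-E)) / h_bar
= sqrt(2 * 9.109e-31 * 1.0045e-18) / 1.055e-34
= 1.2822e+10 /m
2*kappa*L = 2 * 1.2822e+10 * 0.14e-9
= 3.5902
T = exp(-3.5902) = 2.759229e-02

2.759229e-02


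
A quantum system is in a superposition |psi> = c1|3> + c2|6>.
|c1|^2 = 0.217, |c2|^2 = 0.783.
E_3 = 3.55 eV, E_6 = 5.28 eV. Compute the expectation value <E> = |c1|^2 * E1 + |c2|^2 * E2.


<E> = |c1|^2 * E1 + |c2|^2 * E2
= 0.217 * 3.55 + 0.783 * 5.28
= 0.7703 + 4.1342
= 4.9046 eV

4.9046


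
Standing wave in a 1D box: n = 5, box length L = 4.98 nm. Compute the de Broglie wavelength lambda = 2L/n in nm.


lambda = 2L / n
= 2 * 4.98 / 5
= 9.96 / 5
= 1.992 nm

1.992


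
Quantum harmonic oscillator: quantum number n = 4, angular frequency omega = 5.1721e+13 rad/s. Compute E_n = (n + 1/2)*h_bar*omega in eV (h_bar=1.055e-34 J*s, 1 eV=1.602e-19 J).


E = (n + 1/2) * h_bar * omega
= (4 + 0.5) * 1.055e-34 * 5.1721e+13
= 4.5 * 5.4566e-21
= 2.4555e-20 J
= 0.1533 eV

0.1533


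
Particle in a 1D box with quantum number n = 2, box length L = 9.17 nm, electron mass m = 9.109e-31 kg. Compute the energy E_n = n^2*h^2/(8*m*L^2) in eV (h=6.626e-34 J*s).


E = n^2 * h^2 / (8 * m * L^2)
= 2^2 * (6.626e-34)^2 / (8 * 9.109e-31 * (9.17e-9)^2)
= 4 * 4.3904e-67 / (8 * 9.109e-31 * 8.4089e-17)
= 2.8659e-21 J
= 0.0179 eV

0.0179


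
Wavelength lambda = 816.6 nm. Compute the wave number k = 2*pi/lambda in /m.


k = 2 * pi / lambda
= 6.2832 / (816.6e-9)
= 6.2832 / 8.1660e-07
= 7.6943e+06 /m

7.6943e+06


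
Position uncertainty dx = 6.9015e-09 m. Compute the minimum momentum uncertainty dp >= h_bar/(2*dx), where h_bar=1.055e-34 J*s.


dp = h_bar / (2 * dx)
= 1.055e-34 / (2 * 6.9015e-09)
= 1.055e-34 / 1.3803e-08
= 7.6433e-27 kg*m/s

7.6433e-27


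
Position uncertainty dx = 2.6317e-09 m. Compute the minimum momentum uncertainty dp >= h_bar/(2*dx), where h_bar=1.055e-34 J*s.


dp = h_bar / (2 * dx)
= 1.055e-34 / (2 * 2.6317e-09)
= 1.055e-34 / 5.2634e-09
= 2.0044e-26 kg*m/s

2.0044e-26


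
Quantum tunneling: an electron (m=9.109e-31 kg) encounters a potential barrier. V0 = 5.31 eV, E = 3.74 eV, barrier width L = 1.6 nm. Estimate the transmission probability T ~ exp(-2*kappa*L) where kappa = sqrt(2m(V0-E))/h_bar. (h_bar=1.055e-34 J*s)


V0 - E = 1.57 eV = 2.5151e-19 J
kappa = sqrt(2 * m * (V0-E)) / h_bar
= sqrt(2 * 9.109e-31 * 2.5151e-19) / 1.055e-34
= 6.4162e+09 /m
2*kappa*L = 2 * 6.4162e+09 * 1.6e-9
= 20.5319
T = exp(-20.5319) = 1.210913e-09

1.210913e-09


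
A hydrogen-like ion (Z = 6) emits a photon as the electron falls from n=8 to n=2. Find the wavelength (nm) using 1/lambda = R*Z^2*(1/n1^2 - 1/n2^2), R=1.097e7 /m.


1/lambda = R * Z^2 * (1/n1^2 - 1/n2^2)
= 1.097e7 * 6^2 * (1/2^2 - 1/8^2)
= 1.097e7 * 36 * (0.25 - 0.015625)
= 9.2559e+07 /m
lambda = 1 / 9.2559e+07
= 10.8039 nm

10.8039


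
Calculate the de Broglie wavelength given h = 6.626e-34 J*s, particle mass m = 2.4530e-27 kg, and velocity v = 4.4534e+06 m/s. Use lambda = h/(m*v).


lambda = h / (m * v)
= 6.626e-34 / (2.4530e-27 * 4.4534e+06)
= 6.626e-34 / 1.0924e-20
= 6.0654e-14 m

6.0654e-14


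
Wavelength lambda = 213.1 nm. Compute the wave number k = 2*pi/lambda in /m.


k = 2 * pi / lambda
= 6.2832 / (213.1e-9)
= 6.2832 / 2.1310e-07
= 2.9485e+07 /m

2.9485e+07


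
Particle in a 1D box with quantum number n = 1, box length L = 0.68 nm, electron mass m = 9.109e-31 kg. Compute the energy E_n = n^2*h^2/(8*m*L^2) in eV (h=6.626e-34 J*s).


E = n^2 * h^2 / (8 * m * L^2)
= 1^2 * (6.626e-34)^2 / (8 * 9.109e-31 * (0.68e-9)^2)
= 1 * 4.3904e-67 / (8 * 9.109e-31 * 4.6240e-19)
= 1.3029e-19 J
= 0.8133 eV

0.8133


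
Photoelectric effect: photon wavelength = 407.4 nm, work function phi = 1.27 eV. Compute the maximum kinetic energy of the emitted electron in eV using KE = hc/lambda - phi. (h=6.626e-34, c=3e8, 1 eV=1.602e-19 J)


E_photon = hc / lambda
= (6.626e-34)(3e8) / (407.4e-9)
= 4.8792e-19 J
= 3.0457 eV
KE = E_photon - phi
= 3.0457 - 1.27
= 1.7757 eV

1.7757


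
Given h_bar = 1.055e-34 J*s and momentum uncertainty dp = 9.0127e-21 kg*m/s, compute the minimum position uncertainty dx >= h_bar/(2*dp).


dx = h_bar / (2 * dp)
= 1.055e-34 / (2 * 9.0127e-21)
= 1.055e-34 / 1.8025e-20
= 5.8529e-15 m

5.8529e-15


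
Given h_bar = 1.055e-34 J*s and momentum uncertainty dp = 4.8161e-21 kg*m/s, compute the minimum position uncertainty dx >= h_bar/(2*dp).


dx = h_bar / (2 * dp)
= 1.055e-34 / (2 * 4.8161e-21)
= 1.055e-34 / 9.6322e-21
= 1.0953e-14 m

1.0953e-14


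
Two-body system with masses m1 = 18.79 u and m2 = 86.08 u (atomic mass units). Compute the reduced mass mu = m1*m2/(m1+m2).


mu = m1 * m2 / (m1 + m2)
= 18.79 * 86.08 / (18.79 + 86.08)
= 1617.4432 / 104.87
= 15.4233 u

15.4233


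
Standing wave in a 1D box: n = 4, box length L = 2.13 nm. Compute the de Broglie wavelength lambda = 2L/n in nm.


lambda = 2L / n
= 2 * 2.13 / 4
= 4.26 / 4
= 1.065 nm

1.065


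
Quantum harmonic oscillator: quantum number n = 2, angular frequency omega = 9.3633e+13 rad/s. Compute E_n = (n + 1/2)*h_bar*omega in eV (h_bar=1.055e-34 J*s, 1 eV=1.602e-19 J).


E = (n + 1/2) * h_bar * omega
= (2 + 0.5) * 1.055e-34 * 9.3633e+13
= 2.5 * 9.8783e-21
= 2.4696e-20 J
= 0.1542 eV

0.1542
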